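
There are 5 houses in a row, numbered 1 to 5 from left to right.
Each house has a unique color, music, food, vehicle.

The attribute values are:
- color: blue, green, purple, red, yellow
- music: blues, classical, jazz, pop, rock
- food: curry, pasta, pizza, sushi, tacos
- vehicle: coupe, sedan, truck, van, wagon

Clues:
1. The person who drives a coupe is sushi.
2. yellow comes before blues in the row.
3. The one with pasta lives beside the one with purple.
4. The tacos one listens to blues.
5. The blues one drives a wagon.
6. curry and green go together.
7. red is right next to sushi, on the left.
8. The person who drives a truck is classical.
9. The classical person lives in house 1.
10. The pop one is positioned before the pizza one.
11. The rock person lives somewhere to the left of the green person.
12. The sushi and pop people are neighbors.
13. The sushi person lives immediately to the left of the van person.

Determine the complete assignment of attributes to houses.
Solution:

House | Color | Music | Food | Vehicle
--------------------------------------
  1   | red | classical | pasta | truck
  2   | purple | rock | sushi | coupe
  3   | green | pop | curry | van
  4   | yellow | jazz | pizza | sedan
  5   | blue | blues | tacos | wagon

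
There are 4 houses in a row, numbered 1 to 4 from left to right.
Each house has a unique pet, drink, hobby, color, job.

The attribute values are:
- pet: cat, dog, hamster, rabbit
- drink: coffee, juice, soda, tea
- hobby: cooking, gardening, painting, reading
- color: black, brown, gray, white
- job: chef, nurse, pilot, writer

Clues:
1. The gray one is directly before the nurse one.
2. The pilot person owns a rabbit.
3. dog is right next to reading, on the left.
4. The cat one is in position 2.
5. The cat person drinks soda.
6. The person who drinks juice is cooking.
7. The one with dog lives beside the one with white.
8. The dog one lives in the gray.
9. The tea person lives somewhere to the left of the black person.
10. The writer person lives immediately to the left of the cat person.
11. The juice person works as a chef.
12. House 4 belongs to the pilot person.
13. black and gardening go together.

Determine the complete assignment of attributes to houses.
Solution:

House | Pet | Drink | Hobby | Color | Job
-----------------------------------------
  1   | dog | tea | painting | gray | writer
  2   | cat | soda | reading | white | nurse
  3   | hamster | juice | cooking | brown | chef
  4   | rabbit | coffee | gardening | black | pilot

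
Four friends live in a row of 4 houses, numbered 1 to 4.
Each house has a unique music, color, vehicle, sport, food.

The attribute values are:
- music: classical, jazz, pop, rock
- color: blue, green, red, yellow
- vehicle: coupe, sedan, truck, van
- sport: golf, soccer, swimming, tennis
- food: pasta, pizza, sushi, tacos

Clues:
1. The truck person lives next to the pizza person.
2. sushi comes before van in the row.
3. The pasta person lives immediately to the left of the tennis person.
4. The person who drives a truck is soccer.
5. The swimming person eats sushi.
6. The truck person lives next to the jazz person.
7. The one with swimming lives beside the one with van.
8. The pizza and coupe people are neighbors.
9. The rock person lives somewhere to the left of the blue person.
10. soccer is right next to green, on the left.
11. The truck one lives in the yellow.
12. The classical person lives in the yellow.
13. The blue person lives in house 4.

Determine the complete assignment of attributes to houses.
Solution:

House | Music | Color | Vehicle | Sport | Food
----------------------------------------------
  1   | classical | yellow | truck | soccer | pasta
  2   | jazz | green | sedan | tennis | pizza
  3   | rock | red | coupe | swimming | sushi
  4   | pop | blue | van | golf | tacos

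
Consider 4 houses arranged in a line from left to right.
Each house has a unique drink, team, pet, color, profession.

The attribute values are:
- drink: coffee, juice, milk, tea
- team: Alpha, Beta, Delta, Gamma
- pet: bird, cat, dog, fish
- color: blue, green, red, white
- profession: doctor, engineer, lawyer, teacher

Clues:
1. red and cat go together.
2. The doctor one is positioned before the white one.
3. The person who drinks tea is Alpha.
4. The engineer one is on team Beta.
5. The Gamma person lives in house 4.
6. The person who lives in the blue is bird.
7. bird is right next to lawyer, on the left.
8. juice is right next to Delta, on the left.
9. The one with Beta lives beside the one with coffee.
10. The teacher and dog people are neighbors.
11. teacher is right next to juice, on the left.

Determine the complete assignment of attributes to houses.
Solution:

House | Drink | Team | Pet | Color | Profession
-----------------------------------------------
  1   | tea | Alpha | cat | red | teacher
  2   | juice | Beta | dog | green | engineer
  3   | coffee | Delta | bird | blue | doctor
  4   | milk | Gamma | fish | white | lawyer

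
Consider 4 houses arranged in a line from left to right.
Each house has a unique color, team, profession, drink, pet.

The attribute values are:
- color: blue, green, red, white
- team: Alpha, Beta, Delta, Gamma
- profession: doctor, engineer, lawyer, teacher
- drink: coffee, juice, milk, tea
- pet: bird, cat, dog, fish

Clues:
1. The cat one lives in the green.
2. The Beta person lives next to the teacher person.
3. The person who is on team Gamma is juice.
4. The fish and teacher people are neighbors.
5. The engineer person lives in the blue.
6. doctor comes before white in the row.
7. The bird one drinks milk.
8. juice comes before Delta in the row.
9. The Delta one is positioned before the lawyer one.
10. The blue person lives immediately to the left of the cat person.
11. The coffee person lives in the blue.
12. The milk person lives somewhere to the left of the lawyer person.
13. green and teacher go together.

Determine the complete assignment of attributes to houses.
Solution:

House | Color | Team | Profession | Drink | Pet
-----------------------------------------------
  1   | blue | Beta | engineer | coffee | fish
  2   | green | Gamma | teacher | juice | cat
  3   | red | Delta | doctor | milk | bird
  4   | white | Alpha | lawyer | tea | dog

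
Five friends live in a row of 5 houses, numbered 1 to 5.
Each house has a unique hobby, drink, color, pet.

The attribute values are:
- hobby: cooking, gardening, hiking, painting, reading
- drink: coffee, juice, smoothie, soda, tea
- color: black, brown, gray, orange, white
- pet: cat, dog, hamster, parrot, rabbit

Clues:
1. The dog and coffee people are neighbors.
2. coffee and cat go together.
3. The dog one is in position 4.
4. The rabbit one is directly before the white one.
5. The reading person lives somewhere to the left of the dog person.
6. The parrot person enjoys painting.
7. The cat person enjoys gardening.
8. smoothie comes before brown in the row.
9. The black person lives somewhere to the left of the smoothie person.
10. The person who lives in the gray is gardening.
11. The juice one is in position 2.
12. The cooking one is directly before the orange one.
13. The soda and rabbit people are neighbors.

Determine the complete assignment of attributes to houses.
Solution:

House | Hobby | Drink | Color | Pet
-----------------------------------
  1   | cooking | soda | black | hamster
  2   | reading | juice | orange | rabbit
  3   | painting | smoothie | white | parrot
  4   | hiking | tea | brown | dog
  5   | gardening | coffee | gray | cat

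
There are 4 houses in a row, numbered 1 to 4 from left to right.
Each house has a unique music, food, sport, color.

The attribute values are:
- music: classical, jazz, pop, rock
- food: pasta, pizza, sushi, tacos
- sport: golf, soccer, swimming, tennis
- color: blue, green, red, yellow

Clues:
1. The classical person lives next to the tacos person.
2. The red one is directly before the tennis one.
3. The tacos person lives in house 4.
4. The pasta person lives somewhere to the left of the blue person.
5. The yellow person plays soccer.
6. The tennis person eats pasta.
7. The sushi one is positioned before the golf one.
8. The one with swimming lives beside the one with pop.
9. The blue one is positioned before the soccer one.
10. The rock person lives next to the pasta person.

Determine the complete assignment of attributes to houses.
Solution:

House | Music | Food | Sport | Color
------------------------------------
  1   | rock | sushi | swimming | red
  2   | pop | pasta | tennis | green
  3   | classical | pizza | golf | blue
  4   | jazz | tacos | soccer | yellow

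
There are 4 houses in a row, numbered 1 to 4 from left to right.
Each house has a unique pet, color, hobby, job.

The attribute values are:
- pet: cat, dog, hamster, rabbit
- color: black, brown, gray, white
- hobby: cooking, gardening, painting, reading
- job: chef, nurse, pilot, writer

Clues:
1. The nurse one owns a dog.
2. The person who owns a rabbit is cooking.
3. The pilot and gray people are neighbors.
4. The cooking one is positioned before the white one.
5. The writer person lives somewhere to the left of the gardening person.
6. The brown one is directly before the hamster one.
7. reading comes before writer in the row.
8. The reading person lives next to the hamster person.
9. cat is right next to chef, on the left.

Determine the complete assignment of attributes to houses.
Solution:

House | Pet | Color | Hobby | Job
---------------------------------
  1   | cat | brown | reading | pilot
  2   | hamster | gray | painting | chef
  3   | rabbit | black | cooking | writer
  4   | dog | white | gardening | nurse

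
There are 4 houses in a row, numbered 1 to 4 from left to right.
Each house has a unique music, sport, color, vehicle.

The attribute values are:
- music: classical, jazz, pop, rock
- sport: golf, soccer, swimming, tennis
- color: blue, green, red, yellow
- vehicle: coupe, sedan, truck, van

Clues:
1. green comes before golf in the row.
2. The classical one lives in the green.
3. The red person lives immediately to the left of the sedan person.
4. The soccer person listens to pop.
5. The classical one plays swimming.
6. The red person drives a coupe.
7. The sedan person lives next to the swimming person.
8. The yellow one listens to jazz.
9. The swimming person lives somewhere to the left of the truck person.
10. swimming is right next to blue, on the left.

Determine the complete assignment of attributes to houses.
Solution:

House | Music | Sport | Color | Vehicle
---------------------------------------
  1   | pop | soccer | red | coupe
  2   | jazz | tennis | yellow | sedan
  3   | classical | swimming | green | van
  4   | rock | golf | blue | truck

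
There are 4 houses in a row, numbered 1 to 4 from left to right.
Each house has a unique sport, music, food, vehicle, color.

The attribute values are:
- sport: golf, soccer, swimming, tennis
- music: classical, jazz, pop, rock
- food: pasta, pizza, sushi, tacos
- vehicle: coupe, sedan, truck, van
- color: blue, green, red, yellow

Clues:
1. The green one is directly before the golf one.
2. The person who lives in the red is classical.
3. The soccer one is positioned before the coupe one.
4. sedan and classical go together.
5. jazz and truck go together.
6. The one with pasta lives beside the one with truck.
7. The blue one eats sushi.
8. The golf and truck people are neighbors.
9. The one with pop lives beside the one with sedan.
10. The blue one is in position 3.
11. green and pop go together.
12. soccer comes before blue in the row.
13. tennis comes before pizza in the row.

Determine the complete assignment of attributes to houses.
Solution:

House | Sport | Music | Food | Vehicle | Color
----------------------------------------------
  1   | soccer | pop | tacos | van | green
  2   | golf | classical | pasta | sedan | red
  3   | tennis | jazz | sushi | truck | blue
  4   | swimming | rock | pizza | coupe | yellow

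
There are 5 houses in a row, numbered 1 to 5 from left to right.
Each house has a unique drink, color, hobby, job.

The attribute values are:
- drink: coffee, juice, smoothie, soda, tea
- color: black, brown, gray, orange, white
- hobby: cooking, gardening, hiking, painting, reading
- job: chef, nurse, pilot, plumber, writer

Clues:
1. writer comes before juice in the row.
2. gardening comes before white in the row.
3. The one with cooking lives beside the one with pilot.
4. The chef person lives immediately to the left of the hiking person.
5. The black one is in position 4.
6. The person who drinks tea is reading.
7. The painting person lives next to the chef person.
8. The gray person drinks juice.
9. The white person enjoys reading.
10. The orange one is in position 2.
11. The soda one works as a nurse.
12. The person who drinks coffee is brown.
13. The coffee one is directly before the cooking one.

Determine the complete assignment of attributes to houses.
Solution:

House | Drink | Color | Hobby | Job
-----------------------------------
  1   | coffee | brown | painting | writer
  2   | smoothie | orange | cooking | chef
  3   | juice | gray | hiking | pilot
  4   | soda | black | gardening | nurse
  5   | tea | white | reading | plumber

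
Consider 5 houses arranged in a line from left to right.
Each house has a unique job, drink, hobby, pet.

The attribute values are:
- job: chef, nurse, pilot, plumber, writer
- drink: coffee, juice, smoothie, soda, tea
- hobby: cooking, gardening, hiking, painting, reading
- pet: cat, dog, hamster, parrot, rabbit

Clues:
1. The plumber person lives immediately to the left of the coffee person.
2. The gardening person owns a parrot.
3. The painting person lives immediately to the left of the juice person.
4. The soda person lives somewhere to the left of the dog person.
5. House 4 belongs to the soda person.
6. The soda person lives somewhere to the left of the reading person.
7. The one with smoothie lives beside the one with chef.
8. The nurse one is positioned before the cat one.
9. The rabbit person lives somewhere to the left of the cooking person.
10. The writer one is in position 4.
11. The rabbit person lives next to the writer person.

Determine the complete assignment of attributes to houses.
Solution:

House | Job | Drink | Hobby | Pet
---------------------------------
  1   | plumber | smoothie | gardening | parrot
  2   | chef | coffee | painting | hamster
  3   | nurse | juice | hiking | rabbit
  4   | writer | soda | cooking | cat
  5   | pilot | tea | reading | dog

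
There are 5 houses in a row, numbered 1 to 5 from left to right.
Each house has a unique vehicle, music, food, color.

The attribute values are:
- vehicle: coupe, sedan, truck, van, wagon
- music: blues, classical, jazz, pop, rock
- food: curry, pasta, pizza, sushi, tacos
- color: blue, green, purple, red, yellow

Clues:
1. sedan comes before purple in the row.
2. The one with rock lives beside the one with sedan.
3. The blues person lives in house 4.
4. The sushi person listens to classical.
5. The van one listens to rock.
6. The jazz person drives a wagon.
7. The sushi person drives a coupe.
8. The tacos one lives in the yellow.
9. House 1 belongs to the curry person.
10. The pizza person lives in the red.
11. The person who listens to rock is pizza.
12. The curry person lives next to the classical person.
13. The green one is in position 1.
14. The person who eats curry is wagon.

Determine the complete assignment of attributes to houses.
Solution:

House | Vehicle | Music | Food | Color
--------------------------------------
  1   | wagon | jazz | curry | green
  2   | coupe | classical | sushi | blue
  3   | van | rock | pizza | red
  4   | sedan | blues | tacos | yellow
  5   | truck | pop | pasta | purple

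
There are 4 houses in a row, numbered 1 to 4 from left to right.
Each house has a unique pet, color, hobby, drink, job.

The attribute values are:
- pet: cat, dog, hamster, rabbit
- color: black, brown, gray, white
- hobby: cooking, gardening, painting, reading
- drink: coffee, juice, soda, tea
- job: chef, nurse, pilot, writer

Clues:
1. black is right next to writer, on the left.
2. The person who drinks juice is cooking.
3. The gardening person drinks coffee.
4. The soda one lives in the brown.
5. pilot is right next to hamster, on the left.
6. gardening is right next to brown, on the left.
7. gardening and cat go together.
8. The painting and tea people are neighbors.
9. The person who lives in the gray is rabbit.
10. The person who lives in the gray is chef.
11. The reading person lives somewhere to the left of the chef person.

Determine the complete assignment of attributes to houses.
Solution:

House | Pet | Color | Hobby | Drink | Job
-----------------------------------------
  1   | cat | black | gardening | coffee | pilot
  2   | hamster | brown | painting | soda | writer
  3   | dog | white | reading | tea | nurse
  4   | rabbit | gray | cooking | juice | chef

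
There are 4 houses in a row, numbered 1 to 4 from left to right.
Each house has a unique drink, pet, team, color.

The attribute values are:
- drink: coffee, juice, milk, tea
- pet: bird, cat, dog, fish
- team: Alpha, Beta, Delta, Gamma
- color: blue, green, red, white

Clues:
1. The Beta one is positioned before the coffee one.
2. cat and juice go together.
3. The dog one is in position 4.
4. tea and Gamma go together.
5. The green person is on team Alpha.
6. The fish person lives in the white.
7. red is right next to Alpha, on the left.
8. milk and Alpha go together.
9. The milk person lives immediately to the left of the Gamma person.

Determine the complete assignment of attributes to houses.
Solution:

House | Drink | Pet | Team | Color
----------------------------------
  1   | juice | cat | Beta | red
  2   | milk | bird | Alpha | green
  3   | tea | fish | Gamma | white
  4   | coffee | dog | Delta | blue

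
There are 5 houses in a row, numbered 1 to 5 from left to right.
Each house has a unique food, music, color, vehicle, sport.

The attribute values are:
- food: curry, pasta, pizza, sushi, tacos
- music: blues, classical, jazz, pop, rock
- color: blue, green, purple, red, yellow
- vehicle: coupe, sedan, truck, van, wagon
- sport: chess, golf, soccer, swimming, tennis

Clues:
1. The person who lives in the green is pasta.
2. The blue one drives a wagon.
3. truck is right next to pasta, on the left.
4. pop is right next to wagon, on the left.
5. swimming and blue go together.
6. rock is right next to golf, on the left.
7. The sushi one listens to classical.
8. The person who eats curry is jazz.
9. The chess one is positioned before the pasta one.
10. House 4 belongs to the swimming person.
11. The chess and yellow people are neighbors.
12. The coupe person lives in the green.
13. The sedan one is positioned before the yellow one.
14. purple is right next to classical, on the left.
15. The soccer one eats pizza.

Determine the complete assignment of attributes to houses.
Solution:

House | Food | Music | Color | Vehicle | Sport
----------------------------------------------
  1   | tacos | rock | purple | sedan | chess
  2   | sushi | classical | yellow | truck | golf
  3   | pasta | pop | green | coupe | tennis
  4   | curry | jazz | blue | wagon | swimming
  5   | pizza | blues | red | van | soccer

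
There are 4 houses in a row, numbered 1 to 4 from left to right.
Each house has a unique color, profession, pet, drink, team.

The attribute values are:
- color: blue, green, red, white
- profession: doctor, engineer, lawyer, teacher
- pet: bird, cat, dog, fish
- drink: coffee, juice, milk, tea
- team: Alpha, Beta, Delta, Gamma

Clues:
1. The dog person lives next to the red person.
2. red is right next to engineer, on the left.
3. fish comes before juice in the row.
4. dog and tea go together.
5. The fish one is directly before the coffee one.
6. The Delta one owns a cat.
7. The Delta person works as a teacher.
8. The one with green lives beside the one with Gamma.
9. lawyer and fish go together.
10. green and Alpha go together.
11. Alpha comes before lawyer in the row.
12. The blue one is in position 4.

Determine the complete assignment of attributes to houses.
Solution:

House | Color | Profession | Pet | Drink | Team
-----------------------------------------------
  1   | green | doctor | dog | tea | Alpha
  2   | red | lawyer | fish | milk | Gamma
  3   | white | engineer | bird | coffee | Beta
  4   | blue | teacher | cat | juice | Delta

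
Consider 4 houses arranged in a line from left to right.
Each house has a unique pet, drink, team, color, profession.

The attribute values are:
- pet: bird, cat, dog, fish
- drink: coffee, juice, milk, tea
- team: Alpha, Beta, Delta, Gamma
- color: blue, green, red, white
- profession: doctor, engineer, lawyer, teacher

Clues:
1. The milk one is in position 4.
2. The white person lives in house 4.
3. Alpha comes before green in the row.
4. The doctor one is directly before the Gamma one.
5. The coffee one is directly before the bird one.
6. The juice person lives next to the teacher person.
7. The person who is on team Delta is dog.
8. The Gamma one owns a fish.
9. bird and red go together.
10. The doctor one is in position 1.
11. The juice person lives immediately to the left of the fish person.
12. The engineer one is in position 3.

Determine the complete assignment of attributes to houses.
Solution:

House | Pet | Drink | Team | Color | Profession
-----------------------------------------------
  1   | cat | juice | Alpha | blue | doctor
  2   | fish | coffee | Gamma | green | teacher
  3   | bird | tea | Beta | red | engineer
  4   | dog | milk | Delta | white | lawyer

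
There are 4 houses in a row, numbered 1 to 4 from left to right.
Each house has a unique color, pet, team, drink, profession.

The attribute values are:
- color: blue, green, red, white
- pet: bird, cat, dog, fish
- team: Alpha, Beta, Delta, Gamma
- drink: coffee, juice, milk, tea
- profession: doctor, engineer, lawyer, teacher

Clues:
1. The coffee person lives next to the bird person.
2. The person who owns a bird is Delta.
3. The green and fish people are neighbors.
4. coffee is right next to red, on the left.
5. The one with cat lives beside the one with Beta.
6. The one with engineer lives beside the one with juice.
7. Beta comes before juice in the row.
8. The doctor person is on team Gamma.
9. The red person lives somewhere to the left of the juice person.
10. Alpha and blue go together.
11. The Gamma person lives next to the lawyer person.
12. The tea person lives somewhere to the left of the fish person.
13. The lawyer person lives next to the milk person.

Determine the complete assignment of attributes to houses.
Solution:

House | Color | Pet | Team | Drink | Profession
-----------------------------------------------
  1   | green | cat | Gamma | tea | doctor
  2   | white | fish | Beta | coffee | lawyer
  3   | red | bird | Delta | milk | engineer
  4   | blue | dog | Alpha | juice | teacher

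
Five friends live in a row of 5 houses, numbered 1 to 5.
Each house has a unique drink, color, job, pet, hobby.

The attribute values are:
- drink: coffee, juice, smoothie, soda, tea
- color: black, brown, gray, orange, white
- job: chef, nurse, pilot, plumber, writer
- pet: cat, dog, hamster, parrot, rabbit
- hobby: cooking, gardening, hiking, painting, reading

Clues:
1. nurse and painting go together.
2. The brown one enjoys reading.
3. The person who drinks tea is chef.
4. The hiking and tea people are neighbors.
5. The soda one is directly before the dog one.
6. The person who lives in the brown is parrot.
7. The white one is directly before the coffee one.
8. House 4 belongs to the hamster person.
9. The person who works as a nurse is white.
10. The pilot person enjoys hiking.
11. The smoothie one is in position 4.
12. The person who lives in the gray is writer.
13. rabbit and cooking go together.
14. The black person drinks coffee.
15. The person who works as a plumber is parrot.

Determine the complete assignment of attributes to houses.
Solution:

House | Drink | Color | Job | Pet | Hobby
-----------------------------------------
  1   | soda | white | nurse | cat | painting
  2   | coffee | black | pilot | dog | hiking
  3   | tea | orange | chef | rabbit | cooking
  4   | smoothie | gray | writer | hamster | gardening
  5   | juice | brown | plumber | parrot | reading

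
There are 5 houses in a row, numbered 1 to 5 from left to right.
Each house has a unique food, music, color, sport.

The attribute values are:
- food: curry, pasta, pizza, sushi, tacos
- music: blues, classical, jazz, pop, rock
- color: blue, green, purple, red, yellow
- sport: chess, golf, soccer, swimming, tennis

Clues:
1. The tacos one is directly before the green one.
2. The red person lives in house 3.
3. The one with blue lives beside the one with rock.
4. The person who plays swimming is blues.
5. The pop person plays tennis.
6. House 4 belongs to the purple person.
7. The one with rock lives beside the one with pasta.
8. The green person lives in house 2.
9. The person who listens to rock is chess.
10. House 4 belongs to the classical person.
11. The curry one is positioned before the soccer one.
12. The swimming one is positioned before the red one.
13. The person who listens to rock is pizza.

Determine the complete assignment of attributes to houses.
Solution:

House | Food | Music | Color | Sport
------------------------------------
  1   | tacos | blues | blue | swimming
  2   | pizza | rock | green | chess
  3   | pasta | pop | red | tennis
  4   | curry | classical | purple | golf
  5   | sushi | jazz | yellow | soccer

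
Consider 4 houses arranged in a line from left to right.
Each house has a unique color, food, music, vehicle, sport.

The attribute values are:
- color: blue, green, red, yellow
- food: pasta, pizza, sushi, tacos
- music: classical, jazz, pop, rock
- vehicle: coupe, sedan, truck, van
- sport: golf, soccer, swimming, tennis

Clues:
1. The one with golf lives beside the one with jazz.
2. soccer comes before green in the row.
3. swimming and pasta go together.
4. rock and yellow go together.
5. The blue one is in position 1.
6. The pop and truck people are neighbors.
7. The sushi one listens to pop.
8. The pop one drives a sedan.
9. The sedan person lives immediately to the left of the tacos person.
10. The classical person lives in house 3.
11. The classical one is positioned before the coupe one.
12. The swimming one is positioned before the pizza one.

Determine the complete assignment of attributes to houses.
Solution:

House | Color | Food | Music | Vehicle | Sport
----------------------------------------------
  1   | blue | sushi | pop | sedan | golf
  2   | red | tacos | jazz | truck | soccer
  3   | green | pasta | classical | van | swimming
  4   | yellow | pizza | rock | coupe | tennis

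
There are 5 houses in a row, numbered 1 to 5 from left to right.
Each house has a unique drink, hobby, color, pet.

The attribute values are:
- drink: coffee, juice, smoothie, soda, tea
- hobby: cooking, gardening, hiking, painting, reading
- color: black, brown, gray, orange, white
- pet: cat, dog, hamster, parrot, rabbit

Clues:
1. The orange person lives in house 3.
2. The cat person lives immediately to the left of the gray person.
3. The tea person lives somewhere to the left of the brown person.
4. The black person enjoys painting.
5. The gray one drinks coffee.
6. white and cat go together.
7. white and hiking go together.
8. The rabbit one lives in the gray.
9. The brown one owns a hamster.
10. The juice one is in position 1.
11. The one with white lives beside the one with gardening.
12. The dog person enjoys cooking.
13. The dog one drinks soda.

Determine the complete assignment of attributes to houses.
Solution:

House | Drink | Hobby | Color | Pet
-----------------------------------
  1   | juice | hiking | white | cat
  2   | coffee | gardening | gray | rabbit
  3   | soda | cooking | orange | dog
  4   | tea | painting | black | parrot
  5   | smoothie | reading | brown | hamster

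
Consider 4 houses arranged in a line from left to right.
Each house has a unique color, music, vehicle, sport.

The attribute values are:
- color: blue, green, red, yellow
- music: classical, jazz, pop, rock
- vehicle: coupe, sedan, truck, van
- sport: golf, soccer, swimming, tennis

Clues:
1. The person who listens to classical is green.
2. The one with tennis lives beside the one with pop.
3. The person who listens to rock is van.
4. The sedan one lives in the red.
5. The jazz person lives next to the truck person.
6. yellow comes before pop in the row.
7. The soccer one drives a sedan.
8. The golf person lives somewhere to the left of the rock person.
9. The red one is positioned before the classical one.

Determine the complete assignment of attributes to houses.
Solution:

House | Color | Music | Vehicle | Sport
---------------------------------------
  1   | red | jazz | sedan | soccer
  2   | green | classical | truck | golf
  3   | yellow | rock | van | tennis
  4   | blue | pop | coupe | swimming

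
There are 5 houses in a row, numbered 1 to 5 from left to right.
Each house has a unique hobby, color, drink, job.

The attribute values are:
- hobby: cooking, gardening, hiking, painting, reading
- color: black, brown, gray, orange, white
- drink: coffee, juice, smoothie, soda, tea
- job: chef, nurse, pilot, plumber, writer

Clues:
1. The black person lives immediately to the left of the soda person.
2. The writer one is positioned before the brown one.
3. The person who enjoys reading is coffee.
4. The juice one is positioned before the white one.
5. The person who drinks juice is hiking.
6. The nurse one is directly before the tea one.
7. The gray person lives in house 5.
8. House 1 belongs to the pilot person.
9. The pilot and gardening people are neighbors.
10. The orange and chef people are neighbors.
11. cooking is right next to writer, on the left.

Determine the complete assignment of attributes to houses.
Solution:

House | Hobby | Color | Drink | Job
-----------------------------------
  1   | cooking | black | smoothie | pilot
  2   | gardening | orange | soda | writer
  3   | hiking | brown | juice | chef
  4   | reading | white | coffee | nurse
  5   | painting | gray | tea | plumber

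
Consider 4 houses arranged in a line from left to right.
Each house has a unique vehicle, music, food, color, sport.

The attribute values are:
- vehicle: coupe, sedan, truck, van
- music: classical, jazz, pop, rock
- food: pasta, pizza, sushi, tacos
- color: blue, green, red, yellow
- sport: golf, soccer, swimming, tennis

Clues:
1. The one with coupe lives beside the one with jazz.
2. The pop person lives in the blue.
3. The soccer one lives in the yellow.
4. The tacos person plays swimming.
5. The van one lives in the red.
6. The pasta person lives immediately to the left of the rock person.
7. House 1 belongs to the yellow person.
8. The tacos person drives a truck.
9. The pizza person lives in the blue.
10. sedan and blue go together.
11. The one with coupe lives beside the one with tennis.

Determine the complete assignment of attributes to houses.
Solution:

House | Vehicle | Music | Food | Color | Sport
----------------------------------------------
  1   | coupe | classical | sushi | yellow | soccer
  2   | van | jazz | pasta | red | tennis
  3   | truck | rock | tacos | green | swimming
  4   | sedan | pop | pizza | blue | golf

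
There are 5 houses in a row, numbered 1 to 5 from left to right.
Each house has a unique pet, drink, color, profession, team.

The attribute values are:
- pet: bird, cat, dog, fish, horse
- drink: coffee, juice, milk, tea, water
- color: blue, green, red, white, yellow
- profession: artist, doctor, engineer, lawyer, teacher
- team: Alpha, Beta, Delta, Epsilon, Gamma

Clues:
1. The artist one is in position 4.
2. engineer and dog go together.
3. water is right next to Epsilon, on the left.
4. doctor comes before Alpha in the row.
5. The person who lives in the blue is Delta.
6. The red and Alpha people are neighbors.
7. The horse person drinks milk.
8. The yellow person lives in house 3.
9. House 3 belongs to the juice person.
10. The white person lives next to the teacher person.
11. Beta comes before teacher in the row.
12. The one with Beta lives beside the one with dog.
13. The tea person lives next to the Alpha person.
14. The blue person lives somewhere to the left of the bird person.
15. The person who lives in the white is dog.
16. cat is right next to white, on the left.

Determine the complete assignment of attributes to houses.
Solution:

House | Pet | Drink | Color | Profession | Team
-----------------------------------------------
  1   | cat | tea | red | doctor | Beta
  2   | dog | water | white | engineer | Alpha
  3   | fish | juice | yellow | teacher | Epsilon
  4   | horse | milk | blue | artist | Delta
  5   | bird | coffee | green | lawyer | Gamma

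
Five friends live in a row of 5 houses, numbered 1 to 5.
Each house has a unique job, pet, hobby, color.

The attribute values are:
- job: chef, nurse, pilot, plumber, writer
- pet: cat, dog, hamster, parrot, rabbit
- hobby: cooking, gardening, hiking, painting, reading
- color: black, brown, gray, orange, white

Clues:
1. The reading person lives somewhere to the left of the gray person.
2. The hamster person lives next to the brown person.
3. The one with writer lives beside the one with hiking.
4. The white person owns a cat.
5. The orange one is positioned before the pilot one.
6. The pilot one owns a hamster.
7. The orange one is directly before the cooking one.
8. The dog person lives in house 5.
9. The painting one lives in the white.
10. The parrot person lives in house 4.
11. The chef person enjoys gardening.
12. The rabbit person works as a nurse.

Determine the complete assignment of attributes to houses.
Solution:

House | Job | Pet | Hobby | Color
---------------------------------
  1   | writer | cat | painting | white
  2   | nurse | rabbit | hiking | orange
  3   | pilot | hamster | cooking | black
  4   | plumber | parrot | reading | brown
  5   | chef | dog | gardening | gray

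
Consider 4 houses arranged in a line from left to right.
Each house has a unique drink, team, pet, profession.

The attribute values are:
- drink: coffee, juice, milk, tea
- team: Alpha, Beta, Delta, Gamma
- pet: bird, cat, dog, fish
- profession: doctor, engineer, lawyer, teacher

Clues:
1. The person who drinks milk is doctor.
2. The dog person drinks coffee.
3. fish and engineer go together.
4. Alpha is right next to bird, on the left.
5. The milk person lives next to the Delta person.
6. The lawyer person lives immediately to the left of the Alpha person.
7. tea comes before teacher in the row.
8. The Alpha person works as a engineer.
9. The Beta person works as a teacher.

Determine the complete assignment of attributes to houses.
Solution:

House | Drink | Team | Pet | Profession
---------------------------------------
  1   | milk | Gamma | cat | doctor
  2   | coffee | Delta | dog | lawyer
  3   | tea | Alpha | fish | engineer
  4   | juice | Beta | bird | teacher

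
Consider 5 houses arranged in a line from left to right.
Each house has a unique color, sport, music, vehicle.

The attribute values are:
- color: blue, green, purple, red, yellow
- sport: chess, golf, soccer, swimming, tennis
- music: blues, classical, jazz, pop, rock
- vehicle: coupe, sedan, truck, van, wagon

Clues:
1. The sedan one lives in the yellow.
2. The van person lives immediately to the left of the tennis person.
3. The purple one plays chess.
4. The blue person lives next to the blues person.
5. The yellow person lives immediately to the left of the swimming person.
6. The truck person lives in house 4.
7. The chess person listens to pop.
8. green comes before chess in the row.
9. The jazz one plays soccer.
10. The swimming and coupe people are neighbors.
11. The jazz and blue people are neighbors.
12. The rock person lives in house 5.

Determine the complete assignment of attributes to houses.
Solution:

House | Color | Sport | Music | Vehicle
---------------------------------------
  1   | yellow | soccer | jazz | sedan
  2   | blue | swimming | classical | van
  3   | green | tennis | blues | coupe
  4   | purple | chess | pop | truck
  5   | red | golf | rock | wagon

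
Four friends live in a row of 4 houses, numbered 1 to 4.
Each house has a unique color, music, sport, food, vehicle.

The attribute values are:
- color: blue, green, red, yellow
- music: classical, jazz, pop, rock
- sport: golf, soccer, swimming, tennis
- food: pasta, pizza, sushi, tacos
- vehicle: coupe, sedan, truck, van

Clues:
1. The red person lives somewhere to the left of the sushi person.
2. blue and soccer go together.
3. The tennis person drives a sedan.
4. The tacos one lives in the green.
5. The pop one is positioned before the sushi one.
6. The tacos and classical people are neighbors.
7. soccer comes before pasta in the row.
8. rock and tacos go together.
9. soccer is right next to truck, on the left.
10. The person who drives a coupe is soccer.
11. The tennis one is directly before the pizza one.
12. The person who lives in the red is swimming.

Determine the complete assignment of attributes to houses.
Solution:

House | Color | Music | Sport | Food | Vehicle
----------------------------------------------
  1   | green | rock | tennis | tacos | sedan
  2   | blue | classical | soccer | pizza | coupe
  3   | red | pop | swimming | pasta | truck
  4   | yellow | jazz | golf | sushi | van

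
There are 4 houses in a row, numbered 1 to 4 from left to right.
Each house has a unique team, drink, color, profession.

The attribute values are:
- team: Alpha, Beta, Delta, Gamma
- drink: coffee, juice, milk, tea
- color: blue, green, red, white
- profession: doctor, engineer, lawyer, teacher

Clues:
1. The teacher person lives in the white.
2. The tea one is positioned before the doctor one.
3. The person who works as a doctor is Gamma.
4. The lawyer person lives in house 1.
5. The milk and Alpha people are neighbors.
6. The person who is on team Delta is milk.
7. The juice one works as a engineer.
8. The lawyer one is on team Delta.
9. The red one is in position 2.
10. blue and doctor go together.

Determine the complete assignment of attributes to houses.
Solution:

House | Team | Drink | Color | Profession
-----------------------------------------
  1   | Delta | milk | green | lawyer
  2   | Alpha | juice | red | engineer
  3   | Beta | tea | white | teacher
  4   | Gamma | coffee | blue | doctor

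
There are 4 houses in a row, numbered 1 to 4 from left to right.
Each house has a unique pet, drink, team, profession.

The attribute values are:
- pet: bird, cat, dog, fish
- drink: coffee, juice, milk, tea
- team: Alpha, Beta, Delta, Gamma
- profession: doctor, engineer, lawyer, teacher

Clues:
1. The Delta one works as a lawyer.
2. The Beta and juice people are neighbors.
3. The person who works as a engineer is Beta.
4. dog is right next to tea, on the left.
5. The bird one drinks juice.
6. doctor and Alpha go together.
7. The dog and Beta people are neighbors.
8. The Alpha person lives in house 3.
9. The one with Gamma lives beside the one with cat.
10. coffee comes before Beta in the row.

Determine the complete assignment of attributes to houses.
Solution:

House | Pet | Drink | Team | Profession
---------------------------------------
  1   | dog | coffee | Gamma | teacher
  2   | cat | tea | Beta | engineer
  3   | bird | juice | Alpha | doctor
  4   | fish | milk | Delta | lawyer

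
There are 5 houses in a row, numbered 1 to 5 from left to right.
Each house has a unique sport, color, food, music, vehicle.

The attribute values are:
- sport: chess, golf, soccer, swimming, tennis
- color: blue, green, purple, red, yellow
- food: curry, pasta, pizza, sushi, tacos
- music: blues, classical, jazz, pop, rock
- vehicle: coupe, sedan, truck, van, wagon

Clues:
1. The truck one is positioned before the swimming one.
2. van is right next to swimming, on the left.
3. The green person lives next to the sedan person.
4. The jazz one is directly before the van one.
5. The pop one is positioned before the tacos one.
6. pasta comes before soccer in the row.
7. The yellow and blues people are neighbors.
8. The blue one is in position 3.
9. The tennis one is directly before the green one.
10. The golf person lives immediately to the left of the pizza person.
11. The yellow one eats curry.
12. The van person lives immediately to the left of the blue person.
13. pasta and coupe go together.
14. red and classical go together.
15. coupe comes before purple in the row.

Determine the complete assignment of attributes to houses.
Solution:

House | Sport | Color | Food | Music | Vehicle
----------------------------------------------
  1   | tennis | yellow | curry | jazz | truck
  2   | golf | green | sushi | blues | van
  3   | swimming | blue | pizza | pop | sedan
  4   | chess | red | pasta | classical | coupe
  5   | soccer | purple | tacos | rock | wagon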